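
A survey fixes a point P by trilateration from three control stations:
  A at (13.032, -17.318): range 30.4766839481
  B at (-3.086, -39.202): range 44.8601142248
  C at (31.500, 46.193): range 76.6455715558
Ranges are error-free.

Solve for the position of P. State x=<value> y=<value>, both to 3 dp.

x=40.796 y=-29.887

eq1: (x − 13.032)² + (y + 17.318)² = 30.4766839481²
eq2: (x + 3.086)² + (y + 39.202)² = 44.8601142248²
eq3: (x − 31.500)² + (y − 46.193)² = 76.6455715558²
eq1−eq2, eq1−eq3 (x²,y² cancel):
  -32.236·x − 43.768·y = -7.027532
  36.936·x + 127.022·y = -2289.418274
det = -32.236·127.022 − -43.768·36.936 = -2478.066344
x = (-7.027532·127.022 − -43.768·-2289.418274) / -2478.066344 = 40.796289
y = (-32.236·-2289.418274 − -7.027532·36.936) / -2478.066344 = -29.886713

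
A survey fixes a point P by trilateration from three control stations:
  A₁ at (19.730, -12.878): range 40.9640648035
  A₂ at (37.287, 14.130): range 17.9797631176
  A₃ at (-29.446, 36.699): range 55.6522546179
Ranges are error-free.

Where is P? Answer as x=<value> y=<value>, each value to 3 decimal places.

x=25.471 y=27.682

eq1: (x − 19.730)² + (y + 12.878)² = 40.9640648035²
eq2: (x − 37.287)² + (y − 14.130)² = 17.9797631176²
eq3: (x + 29.446)² + (y − 36.699)² = 55.6522546179²
eq2−eq3, eq2−eq1 (x²,y² cancel):
  -133.466·x + 45.138·y = -2149.995314
  -35.114·x − 54.016·y = -2389.644208
det = -133.466·-54.016 − 45.138·-35.114 = 8794.275188
x = (-2149.995314·-54.016 − 45.138·-2389.644208) / 8794.275188 = 25.470878
y = (-133.466·-2389.644208 − -2149.995314·-35.114) / 8794.275188 = 27.681794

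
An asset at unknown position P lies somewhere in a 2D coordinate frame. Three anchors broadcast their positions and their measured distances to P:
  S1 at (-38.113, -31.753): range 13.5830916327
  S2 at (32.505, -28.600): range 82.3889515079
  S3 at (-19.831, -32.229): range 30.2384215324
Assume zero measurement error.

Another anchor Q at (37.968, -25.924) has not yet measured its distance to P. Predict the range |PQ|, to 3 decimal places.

eq1: (x + 38.113)² + (y + 31.753)² = 13.5830916327²
eq2: (x − 32.505)² + (y + 28.600)² = 82.3889515079²
eq3: (x + 19.831)² + (y + 32.229)² = 30.2384215324²
eq1−eq2, eq1−eq3 (x²,y² cancel):
  141.236·x + 6.306·y = -7189.757705
  36.564·x − 0.952·y = -1758.738534
det = 141.236·-0.952 − 6.306·36.564 = -365.029256
x = (-7189.757705·-0.952 − 6.306·-1758.738534) / -365.029256 = -49.133745
y = (141.236·-1758.738534 − -7189.757705·36.564) / -365.029256 = -39.692997
|P − Q| = √((-49.133745 − 37.968)² + (-39.692997 − -25.924)²) = 88.183328

88.183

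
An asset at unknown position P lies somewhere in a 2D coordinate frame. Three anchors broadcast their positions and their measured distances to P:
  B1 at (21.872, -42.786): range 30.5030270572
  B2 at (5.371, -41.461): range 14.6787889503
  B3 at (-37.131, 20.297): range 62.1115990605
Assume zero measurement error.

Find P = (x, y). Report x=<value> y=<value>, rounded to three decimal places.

eq1: (x − 21.872)² + (y + 42.786)² = 30.5030270572²
eq2: (x − 5.371)² + (y + 41.461)² = 14.6787889503²
eq3: (x + 37.131)² + (y − 20.297)² = 62.1115990605²
eq2−eq3, eq2−eq1 (x²,y² cancel):
  -85.004·x + 123.516·y = -3599.566685
  33.002·x − 2.650·y = -153.803797
det = -85.004·-2.650 − 123.516·33.002 = -3851.014432
x = (-3599.566685·-2.650 − 123.516·-153.803797) / -3851.014432 = -7.410017
y = (-85.004·-153.803797 − -3599.566685·33.002) / -3851.014432 = -34.242104

x=-7.410 y=-34.242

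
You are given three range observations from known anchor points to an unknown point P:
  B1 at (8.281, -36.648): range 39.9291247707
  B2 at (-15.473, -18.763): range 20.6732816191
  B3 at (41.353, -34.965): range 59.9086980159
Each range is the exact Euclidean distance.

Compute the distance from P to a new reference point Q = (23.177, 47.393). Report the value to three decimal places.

eq1: (x − 8.281)² + (y + 36.648)² = 39.9291247707²
eq2: (x + 15.473)² + (y + 18.763)² = 20.6732816191²
eq3: (x − 41.353)² + (y + 34.965)² = 59.9086980159²
eq3−eq1, eq3−eq2 (x²,y² cancel):
  -66.144·x − 3.366·y = 473.746124
  -113.652·x + 32.404·y = 820.509589
det = -66.144·32.404 − -3.366·-113.652 = -2525.882808
x = (473.746124·32.404 − -3.366·820.509589) / -2525.882808 = -7.171000
y = (-66.144·820.509589 − 473.746124·-113.652) / -2525.882808 = 0.170076
|P − Q| = √((-7.171000 − 23.177)² + (0.170076 − 47.393)²) = 56.133819

56.134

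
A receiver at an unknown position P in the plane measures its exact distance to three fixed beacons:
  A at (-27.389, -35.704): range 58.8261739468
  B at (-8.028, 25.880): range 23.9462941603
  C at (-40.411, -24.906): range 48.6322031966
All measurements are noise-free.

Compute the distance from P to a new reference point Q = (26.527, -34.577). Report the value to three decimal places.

eq1: (x + 27.389)² + (y + 35.704)² = 58.8261739468²
eq2: (x + 8.028)² + (y − 25.880)² = 23.9462941603²
eq3: (x + 40.411)² + (y + 24.906)² = 48.6322031966²
eq2−eq3, eq2−eq1 (x²,y² cancel):
  -64.766·x − 101.572·y = -272.531611
  -38.722·x − 123.168·y = -1596.383984
det = -64.766·-123.168 − -101.572·-38.722 = 4044.027704
x = (-272.531611·-123.168 − -101.572·-1596.383984) / 4044.027704 = -31.795218
y = (-64.766·-1596.383984 − -272.531611·-38.722) / 4044.027704 = 22.956924
|P − Q| = √((-31.795218 − 26.527)² + (22.956924 − -34.577)²) = 81.924560

81.925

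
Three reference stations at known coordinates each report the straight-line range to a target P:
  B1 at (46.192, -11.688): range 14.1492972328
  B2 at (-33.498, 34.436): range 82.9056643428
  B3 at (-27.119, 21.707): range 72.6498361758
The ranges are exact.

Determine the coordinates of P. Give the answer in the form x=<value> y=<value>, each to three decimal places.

x=42.822 y=2.054

eq1: (x − 46.192)² + (y + 11.688)² = 14.1492972328²
eq2: (x + 33.498)² + (y − 34.436)² = 82.9056643428²
eq3: (x + 27.119)² + (y − 21.707)² = 72.6498361758²
eq3−eq1, eq3−eq2 (x²,y² cancel):
  146.622·x − 66.790·y = 6141.472282
  -12.758·x + 25.458·y = -494.030394
det = 146.622·25.458 − -66.790·-12.758 = 2880.596056
x = (6141.472282·25.458 − -66.790·-494.030394) / 2880.596056 = 42.822148
y = (146.622·-494.030394 − 6141.472282·-12.758) / 2880.596056 = 2.054151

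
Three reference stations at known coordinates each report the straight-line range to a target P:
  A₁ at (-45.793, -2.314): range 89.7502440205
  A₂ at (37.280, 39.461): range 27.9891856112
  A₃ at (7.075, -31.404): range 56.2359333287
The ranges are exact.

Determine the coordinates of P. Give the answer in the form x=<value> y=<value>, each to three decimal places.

eq1: (x + 45.793)² + (y + 2.314)² = 89.7502440205²
eq2: (x − 37.280)² + (y − 39.461)² = 27.9891856112²
eq3: (x − 7.075)² + (y + 31.404)² = 56.2359333287²
eq2−eq1, eq2−eq3 (x²,y² cancel):
  -166.146·x − 83.550·y = -8116.327267
  -60.410·x − 141.730·y = -4289.787766
det = -166.146·-141.730 − -83.550·-60.410 = 18500.617080
x = (-8116.327267·-141.730 − -83.550·-4289.787766) / 18500.617080 = 42.804804
y = (-166.146·-4289.787766 − -8116.327267·-60.410) / 18500.617080 = 12.022504

x=42.805 y=12.023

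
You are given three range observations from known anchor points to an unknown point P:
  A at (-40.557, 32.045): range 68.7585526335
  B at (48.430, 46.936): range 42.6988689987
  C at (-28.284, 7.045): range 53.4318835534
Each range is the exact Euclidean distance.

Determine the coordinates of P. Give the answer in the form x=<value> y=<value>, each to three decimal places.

x=24.982 y=11.251

eq1: (x + 40.557)² + (y − 32.045)² = 68.7585526335²
eq2: (x − 48.430)² + (y − 46.936)² = 42.6988689987²
eq3: (x + 28.284)² + (y − 7.045)² = 53.4318835534²
eq2−eq1, eq2−eq3 (x²,y² cancel):
  -177.974·x − 29.782·y = -4781.245868
  -153.428·x − 79.782·y = -4730.609081
det = -177.974·-79.782 − -29.782·-153.428 = 9629.728972
x = (-4781.245868·-79.782 − -29.782·-4730.609081) / 9629.728972 = 24.982049
y = (-177.974·-4730.609081 − -4781.245868·-153.428) / 9629.728972 = 11.251452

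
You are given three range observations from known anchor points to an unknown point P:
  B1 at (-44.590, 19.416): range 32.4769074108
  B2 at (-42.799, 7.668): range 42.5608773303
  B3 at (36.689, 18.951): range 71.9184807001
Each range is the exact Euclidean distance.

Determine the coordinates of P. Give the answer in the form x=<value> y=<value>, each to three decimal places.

eq1: (x + 44.590)² + (y − 19.416)² = 32.4769074108²
eq2: (x + 42.799)² + (y − 7.668)² = 42.5608773303²
eq3: (x − 36.689)² + (y − 18.951)² = 71.9184807001²
eq2−eq3, eq2−eq1 (x²,y² cancel):
  158.976·x + 22.566·y = -3546.169090
  -3.582·x + 23.496·y = 1231.375295
det = 158.976·23.496 − 22.566·-3.582 = 3816.131508
x = (-3546.169090·23.496 − 22.566·1231.375295) / 3816.131508 = -29.115350
y = (158.976·1231.375295 − -3546.169090·-3.582) / 3816.131508 = 47.969191

x=-29.115 y=47.969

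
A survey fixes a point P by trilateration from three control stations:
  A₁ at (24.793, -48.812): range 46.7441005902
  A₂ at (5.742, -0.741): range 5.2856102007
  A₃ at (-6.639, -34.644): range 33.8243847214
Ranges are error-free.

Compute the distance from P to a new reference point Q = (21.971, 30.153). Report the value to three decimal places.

37.171

eq1: (x − 24.793)² + (y + 48.812)² = 46.7441005902²
eq2: (x − 5.742)² + (y + 0.741)² = 5.2856102007²
eq3: (x + 6.639)² + (y + 34.644)² = 33.8243847214²
eq3−eq1, eq3−eq2 (x²,y² cancel):
  62.864·x − 28.336·y = 712.099198
  24.762·x + 67.806·y = -94.612085
det = 62.864·67.806 − -28.336·24.762 = 4964.212416
x = (712.099198·67.806 − -28.336·-94.612085) / 4964.212416 = 9.186486
y = (62.864·-94.612085 − 712.099198·24.762) / 4964.212416 = -4.750138
|P − Q| = √((9.186486 − 21.971)² + (-4.750138 − 30.153)²) = 37.170860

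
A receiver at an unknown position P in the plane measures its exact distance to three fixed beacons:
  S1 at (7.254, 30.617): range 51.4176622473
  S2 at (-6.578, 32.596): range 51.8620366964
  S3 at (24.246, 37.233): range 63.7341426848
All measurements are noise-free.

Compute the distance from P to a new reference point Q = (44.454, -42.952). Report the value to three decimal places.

eq1: (x − 7.254)² + (y − 30.617)² = 51.4176622473²
eq2: (x + 6.578)² + (y − 32.596)² = 51.8620366964²
eq3: (x − 24.246)² + (y − 37.233)² = 63.7341426848²
eq1−eq2, eq1−eq3 (x²,y² cancel):
  -27.664·x + 3.958·y = 69.853236
  33.984·x + 13.232·y = -434.121353
det = -27.664·13.232 − 3.958·33.984 = -500.558720
x = (69.853236·13.232 − 3.958·-434.121353) / -500.558720 = -5.279201
y = (-27.664·-434.121353 − 69.853236·33.984) / -500.558720 = -19.249771
|P − Q| = √((-5.279201 − 44.454)² + (-19.249771 − -42.952)²) = 55.092531

55.093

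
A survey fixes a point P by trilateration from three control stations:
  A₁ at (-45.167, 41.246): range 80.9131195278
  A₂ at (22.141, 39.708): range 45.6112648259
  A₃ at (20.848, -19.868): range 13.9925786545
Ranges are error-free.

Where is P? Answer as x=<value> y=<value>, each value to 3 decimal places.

eq1: (x + 45.167)² + (y − 41.246)² = 80.9131195278²
eq2: (x − 22.141)² + (y − 39.708)² = 45.6112648259²
eq3: (x − 20.848)² + (y + 19.868)² = 13.9925786545²
eq2−eq3, eq2−eq1 (x²,y² cancel):
  -2.586·x − 119.152·y = 647.022605
  -134.616·x + 3.076·y = -2792.204173
det = -2.586·3.076 − -119.152·-134.616 = -16047.720168
x = (647.022605·3.076 − -119.152·-2792.204173) / -16047.720168 = 20.607692
y = (-2.586·-2792.204173 − 647.022605·-134.616) / -16047.720168 = -5.877485

x=20.608 y=-5.877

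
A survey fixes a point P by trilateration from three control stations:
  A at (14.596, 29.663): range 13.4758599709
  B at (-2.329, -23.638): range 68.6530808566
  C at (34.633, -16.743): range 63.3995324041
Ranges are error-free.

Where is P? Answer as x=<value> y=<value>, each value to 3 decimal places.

eq1: (x − 14.596)² + (y − 29.663)² = 13.4758599709²
eq2: (x + 2.329)² + (y + 23.638)² = 68.6530808566²
eq3: (x − 34.633)² + (y + 16.743)² = 63.3995324041²
eq1−eq2, eq1−eq3 (x²,y² cancel):
  -33.850·x − 106.602·y = -5060.404209
  40.074·x − 92.812·y = -3451.065954
det = -33.850·-92.812 − -106.602·40.074 = 7413.654748
x = (-5060.404209·-92.812 − -106.602·-3451.065954) / 7413.654748 = 13.728142
y = (-33.850·-3451.065954 − -5060.404209·40.074) / 7413.654748 = 43.110885

x=13.728 y=43.111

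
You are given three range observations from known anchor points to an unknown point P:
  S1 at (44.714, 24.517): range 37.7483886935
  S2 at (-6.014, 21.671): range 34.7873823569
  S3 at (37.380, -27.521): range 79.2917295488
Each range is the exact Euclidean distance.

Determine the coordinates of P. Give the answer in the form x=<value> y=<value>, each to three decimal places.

x=15.792 y=48.775

eq1: (x − 44.714)² + (y − 24.517)² = 37.7483886935²
eq2: (x + 6.014)² + (y − 21.671)² = 34.7873823569²
eq3: (x − 37.380)² + (y + 27.521)² = 79.2917295488²
eq1−eq3, eq1−eq2 (x²,y² cancel):
  -14.668·x − 104.076·y = -5307.992770
  -101.456·x − 5.692·y = -1879.845770
det = -14.668·-5.692 − -104.076·-101.456 = -10475.644400
x = (-5307.992770·-5.692 − -104.076·-1879.845770) / -10475.644400 = 15.792225
y = (-14.668·-1879.845770 − -5307.992770·-101.456) / -10475.644400 = 48.775437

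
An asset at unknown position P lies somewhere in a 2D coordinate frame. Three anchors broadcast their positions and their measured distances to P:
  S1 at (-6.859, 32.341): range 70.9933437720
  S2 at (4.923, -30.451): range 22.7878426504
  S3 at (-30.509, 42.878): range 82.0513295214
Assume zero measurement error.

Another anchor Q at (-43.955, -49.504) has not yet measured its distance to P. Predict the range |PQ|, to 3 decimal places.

eq1: (x + 6.859)² + (y − 32.341)² = 70.9933437720²
eq2: (x − 4.923)² + (y + 30.451)² = 22.7878426504²
eq3: (x + 30.509)² + (y − 42.878)² = 82.0513295214²
eq3−eq1, eq3−eq2 (x²,y² cancel):
  47.300·x − 21.074·y = 16.030013
  70.864·x − 146.658·y = 4395.312269
det = 47.300·-146.658 − -21.074·70.864 = -5443.535464
x = (16.030013·-146.658 − -21.074·4395.312269) / -5443.535464 = -16.584053
y = (47.300·4395.312269 − 16.030013·70.864) / -5443.535464 = -37.983094
|P − Q| = √((-16.584053 − -43.955)² + (-37.983094 − -49.504)²) = 29.696801

29.697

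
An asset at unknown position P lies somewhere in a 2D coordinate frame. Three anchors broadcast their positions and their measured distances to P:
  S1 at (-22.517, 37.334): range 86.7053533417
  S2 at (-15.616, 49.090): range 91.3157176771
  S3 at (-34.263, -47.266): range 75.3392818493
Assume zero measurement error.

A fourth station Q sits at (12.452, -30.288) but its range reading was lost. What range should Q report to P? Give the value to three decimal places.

eq1: (x + 22.517)² + (y − 37.334)² = 86.7053533417²
eq2: (x + 15.616)² + (y − 49.090)² = 91.3157176771²
eq3: (x + 34.263)² + (y + 47.266)² = 75.3392818493²
eq1−eq3, eq1−eq2 (x²,y² cancel):
  -23.492·x − 169.200·y = 3348.995989
  13.802·x + 23.512·y = -67.897286
det = -23.492·23.512 − -169.200·13.802 = 1782.954496
x = (3348.995989·23.512 − -169.200·-67.897286) / 1782.954496 = 37.720185
y = (-23.492·-67.897286 − 3348.995989·13.802) / 1782.954496 = -25.030252
|P − Q| = √((37.720185 − 12.452)² + (-25.030252 − -30.288)²) = 25.809399

25.809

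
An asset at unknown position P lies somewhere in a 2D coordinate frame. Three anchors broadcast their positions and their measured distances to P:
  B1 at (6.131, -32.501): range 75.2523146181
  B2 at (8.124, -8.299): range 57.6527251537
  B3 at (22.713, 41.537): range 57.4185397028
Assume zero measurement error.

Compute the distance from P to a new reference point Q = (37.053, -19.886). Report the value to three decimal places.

eq1: (x − 6.131)² + (y + 32.501)² = 75.2523146181²
eq2: (x − 8.124)² + (y + 8.299)² = 57.6527251537²
eq3: (x − 22.713)² + (y − 41.537)² = 57.4185397028²
eq2−eq1, eq2−eq3 (x²,y² cancel):
  -3.986·x − 48.404·y = -1380.042753
  29.178·x + 99.672·y = 2133.277977
det = -3.986·99.672 − -48.404·29.178 = 1015.039320
x = (-1380.042753·99.672 − -48.404·2133.277977) / 1015.039320 = -33.784341
y = (-3.986·2133.277977 − -1380.042753·29.178) / 1015.039320 = 31.293016
|P − Q| = √((-33.784341 − 37.053)² + (31.293016 − -19.886)²) = 87.391192

87.391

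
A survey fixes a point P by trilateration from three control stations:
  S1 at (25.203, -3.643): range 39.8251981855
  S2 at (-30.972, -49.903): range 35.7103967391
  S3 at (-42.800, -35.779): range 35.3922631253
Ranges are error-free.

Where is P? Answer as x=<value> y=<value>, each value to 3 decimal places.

x=-10.959 y=-20.328

eq1: (x − 25.203)² + (y + 3.643)² = 39.8251981855²
eq2: (x + 30.972)² + (y + 49.903)² = 35.7103967391²
eq3: (x + 42.800)² + (y + 35.779)² = 35.3922631253²
eq1−eq2, eq1−eq3 (x²,y² cancel):
  -112.350·x − 92.520·y = 3111.925510
  -136.006·x − 64.272·y = 2796.948304
det = -112.350·-64.272 − -92.520·-136.006 = -5362.315920
x = (3111.925510·-64.272 − -92.520·2796.948304) / -5362.315920 = -10.958694
y = (-112.350·2796.948304 − 3111.925510·-136.006) / -5362.315920 = -20.327672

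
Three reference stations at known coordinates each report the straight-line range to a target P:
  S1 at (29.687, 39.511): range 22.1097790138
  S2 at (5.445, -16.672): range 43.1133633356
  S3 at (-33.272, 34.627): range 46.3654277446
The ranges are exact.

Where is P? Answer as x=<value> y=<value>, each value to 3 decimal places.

x=12.264 y=25.899

eq1: (x − 29.687)² + (y − 39.511)² = 22.1097790138²
eq2: (x − 5.445)² + (y + 16.672)² = 43.1133633356²
eq3: (x + 33.272)² + (y − 34.627)² = 46.3654277446²
eq1−eq3, eq1−eq2 (x²,y² cancel):
  -125.918·x − 9.768·y = -1797.292539
  -48.484·x − 112.366·y = -3504.753251
det = -125.918·-112.366 − -9.768·-48.484 = 13675.310276
x = (-1797.292539·-112.366 − -9.768·-3504.753251) / 13675.310276 = 12.264449
y = (-125.918·-3504.753251 − -1797.292539·-48.484) / 13675.310276 = 25.898614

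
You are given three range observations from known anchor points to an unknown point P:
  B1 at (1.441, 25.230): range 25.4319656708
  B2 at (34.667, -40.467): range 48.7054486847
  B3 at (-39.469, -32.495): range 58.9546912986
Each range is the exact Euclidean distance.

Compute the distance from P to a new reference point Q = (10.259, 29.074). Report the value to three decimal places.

eq1: (x − 1.441)² + (y − 25.230)² = 25.4319656708²
eq2: (x − 34.667)² + (y + 40.467)² = 48.7054486847²
eq3: (x + 39.469)² + (y + 32.495)² = 58.9546912986²
eq2−eq3, eq2−eq1 (x²,y² cancel):
  -148.272·x + 15.944·y = -1329.086887
  -66.452·x + 131.394·y = -475.313743
det = -148.272·131.394 − 15.944·-66.452 = -18422.540480
x = (-1329.086887·131.394 − 15.944·-475.313743) / -18422.540480 = 9.068002
y = (-148.272·-475.313743 − -1329.086887·-66.452) / -18422.540480 = 0.968637
|P − Q| = √((9.068002 − 10.259)² + (0.968637 − 29.074)²) = 28.130586

28.131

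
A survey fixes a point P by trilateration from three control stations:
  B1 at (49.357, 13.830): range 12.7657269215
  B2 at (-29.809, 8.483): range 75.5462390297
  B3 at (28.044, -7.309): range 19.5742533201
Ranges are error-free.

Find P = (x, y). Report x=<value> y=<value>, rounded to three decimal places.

eq1: (x − 49.357)² + (y − 13.830)² = 12.7657269215²
eq2: (x + 29.809)² + (y − 8.483)² = 75.5462390297²
eq3: (x − 28.044)² + (y + 7.309)² = 19.5742533201²
eq1−eq3, eq1−eq2 (x²,y² cancel):
  -42.626·x − 42.278·y = -2007.682541
  -158.332·x − 10.694·y = -7211.115027
det = -42.626·-10.694 − -42.278·-158.332 = -6238.117852
x = (-2007.682541·-10.694 − -42.278·-7211.115027) / -6238.117852 = 45.430588
y = (-42.626·-7211.115027 − -2007.682541·-158.332) / -6238.117852 = 1.683104

x=45.431 y=1.683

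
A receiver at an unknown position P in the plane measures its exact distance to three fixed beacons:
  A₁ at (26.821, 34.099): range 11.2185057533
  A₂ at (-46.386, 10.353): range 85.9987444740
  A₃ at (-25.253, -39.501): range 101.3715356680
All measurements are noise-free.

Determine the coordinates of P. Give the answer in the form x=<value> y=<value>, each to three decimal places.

eq1: (x − 26.821)² + (y − 34.099)² = 11.2185057533²
eq2: (x + 46.386)² + (y − 10.353)² = 85.9987444740²
eq3: (x + 25.253)² + (y + 39.501)² = 101.3715356680²
eq3−eq2, eq3−eq1 (x²,y² cancel):
  -42.266·x + 99.708·y = 2941.206788
  104.148·x + 147.200·y = 9834.398204
det = -42.266·147.200 − 99.708·104.148 = -16605.943984
x = (2941.206788·147.200 − 99.708·9834.398204) / -16605.943984 = 32.977501
y = (-42.266·9834.398204 − 2941.206788·104.148) / -16605.943984 = 43.477292

x=32.978 y=43.477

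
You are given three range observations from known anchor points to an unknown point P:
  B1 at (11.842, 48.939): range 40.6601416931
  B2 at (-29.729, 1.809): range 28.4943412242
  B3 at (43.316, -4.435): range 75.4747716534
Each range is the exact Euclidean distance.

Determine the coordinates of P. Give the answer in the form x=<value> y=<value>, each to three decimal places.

x=-23.989 y=29.719

eq1: (x − 11.842)² + (y − 48.939)² = 40.6601416931²
eq2: (x + 29.729)² + (y − 1.809)² = 28.4943412242²
eq3: (x − 43.316)² + (y + 4.435)² = 75.4747716534²
eq1−eq2, eq1−eq3 (x²,y² cancel):
  -83.142·x − 94.260·y = -806.853122
  62.948·x − 106.748·y = -4682.507638
det = -83.142·-106.748 − -94.260·62.948 = 14808.720696
x = (-806.853122·-106.748 − -94.260·-4682.507638) / 14808.720696 = -23.988785
y = (-83.142·-4682.507638 − -806.853122·62.948) / 14808.720696 = 29.719167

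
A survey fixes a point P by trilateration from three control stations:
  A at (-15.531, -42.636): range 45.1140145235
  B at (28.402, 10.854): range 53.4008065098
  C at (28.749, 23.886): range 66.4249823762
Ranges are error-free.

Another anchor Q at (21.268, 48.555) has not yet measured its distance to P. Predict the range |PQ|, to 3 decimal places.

eq1: (x + 15.531)² + (y + 42.636)² = 45.1140145235²
eq2: (x − 28.402)² + (y − 10.854)² = 53.4008065098²
eq3: (x − 28.749)² + (y − 23.886)² = 66.4249823762²
eq3−eq2, eq3−eq1 (x²,y² cancel):
  -0.694·x − 26.064·y = 1088.069071
  -88.560·x − 133.044·y = 3038.998437
det = -0.694·-133.044 − -26.064·-88.560 = -2215.895304
x = (1088.069071·-133.044 − -26.064·3038.998437) / -2215.895304 = 29.582899
y = (-0.694·3038.998437 − 1088.069071·-88.560) / -2215.895304 = -42.533748
|P − Q| = √((29.582899 − 21.268)² + (-42.533748 − 48.555)²) = 91.467467

91.467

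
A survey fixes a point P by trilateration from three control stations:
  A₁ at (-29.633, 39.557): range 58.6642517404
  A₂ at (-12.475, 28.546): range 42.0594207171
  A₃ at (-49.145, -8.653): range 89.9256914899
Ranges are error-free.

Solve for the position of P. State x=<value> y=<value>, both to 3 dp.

x=28.922 y=35.981

eq1: (x + 29.633)² + (y − 39.557)² = 58.6642517404²
eq2: (x + 12.475)² + (y − 28.546)² = 42.0594207171²
eq3: (x + 49.145)² + (y + 8.653)² = 89.9256914899²
eq2−eq1, eq2−eq3 (x²,y² cancel):
  -34.316·x + 22.022·y = -200.128364
  -73.340·x − 74.398·y = -4798.029426
det = -34.316·-74.398 − 22.022·-73.340 = 4168.135248
x = (-200.128364·-74.398 − 22.022·-4798.029426) / 4168.135248 = 28.922131
y = (-34.316·-4798.029426 − -200.128364·-73.340) / 4168.135248 = 35.980542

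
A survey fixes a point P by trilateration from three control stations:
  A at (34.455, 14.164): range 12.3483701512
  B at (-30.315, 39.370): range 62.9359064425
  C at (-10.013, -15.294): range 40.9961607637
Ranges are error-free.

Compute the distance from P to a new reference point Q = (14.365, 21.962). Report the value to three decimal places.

17.310

eq1: (x − 34.455)² + (y − 14.164)² = 12.3483701512²
eq2: (x + 30.315)² + (y − 39.370)² = 62.9359064425²
eq3: (x + 10.013)² + (y + 15.294)² = 40.9961607637²
eq2−eq3, eq2−eq1 (x²,y² cancel):
  40.604·x − 109.328·y = 145.413602
  129.540·x − 50.412·y = 2727.215870
det = 40.604·-50.412 − -109.328·129.540 = 12115.420272
x = (145.413602·-50.412 − -109.328·2727.215870) / 12115.420272 = 24.004984
y = (40.604·2727.215870 − 145.413602·129.540) / 12115.420272 = 7.585292
|P − Q| = √((24.004984 − 14.365)² + (7.585292 − 21.962)²) = 17.309507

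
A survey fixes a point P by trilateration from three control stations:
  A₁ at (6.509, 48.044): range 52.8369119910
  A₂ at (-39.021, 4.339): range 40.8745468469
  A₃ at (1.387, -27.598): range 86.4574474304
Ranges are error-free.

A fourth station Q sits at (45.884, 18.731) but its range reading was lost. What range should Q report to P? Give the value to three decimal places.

95.656

eq1: (x − 6.509)² + (y − 48.044)² = 52.8369119910²
eq2: (x + 39.021)² + (y − 4.339)² = 40.8745468469²
eq3: (x − 1.387)² + (y + 27.598)² = 86.4574474304²
eq2−eq1, eq2−eq3 (x²,y² cancel):
  91.060·x + 87.410·y = -311.883034
  80.816·x − 63.874·y = -6582.053625
det = 91.060·-63.874 − 87.410·80.816 = -12880.493000
x = (-311.883034·-63.874 − 87.410·-6582.053625) / -12880.493000 = -46.213955
y = (91.060·-6582.053625 − -311.883034·80.816) / -12880.493000 = 44.575675
|P − Q| = √((-46.213955 − 45.884)² + (44.575675 − 18.731)²) = 95.655531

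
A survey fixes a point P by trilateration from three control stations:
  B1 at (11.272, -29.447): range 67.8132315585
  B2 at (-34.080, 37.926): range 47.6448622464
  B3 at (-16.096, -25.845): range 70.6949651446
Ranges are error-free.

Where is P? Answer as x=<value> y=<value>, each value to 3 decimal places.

x=13.563 y=38.328

eq1: (x − 11.272)² + (y + 29.447)² = 67.8132315585²
eq2: (x + 34.080)² + (y − 37.926)² = 47.6448622464²
eq3: (x + 16.096)² + (y + 25.845)² = 70.6949651446²
eq2−eq3, eq2−eq1 (x²,y² cancel):
  35.968·x − 127.542·y = -4400.527833
  90.704·x − 134.746·y = -3934.245559
det = 35.968·-134.746 − -127.542·90.704 = 6722.025440
x = (-4400.527833·-134.746 − -127.542·-3934.245559) / 6722.025440 = 13.563170
y = (35.968·-3934.245559 − -4400.527833·90.704) / 6722.025440 = 38.327515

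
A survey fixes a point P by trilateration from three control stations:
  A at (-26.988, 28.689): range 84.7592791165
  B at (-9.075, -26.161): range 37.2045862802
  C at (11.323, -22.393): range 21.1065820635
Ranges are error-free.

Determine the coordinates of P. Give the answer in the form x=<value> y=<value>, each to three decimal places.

eq1: (x + 26.988)² + (y − 28.689)² = 84.7592791165²
eq2: (x + 9.075)² + (y + 26.161)² = 37.2045862802²
eq3: (x − 11.323)² + (y + 22.393)² = 21.1065820635²
eq3−eq1, eq3−eq2 (x²,y² cancel):
  -76.622·x + 102.164·y = -5816.893503
  -40.796·x − 7.536·y = -801.596666
det = -76.622·-7.536 − 102.164·-40.796 = 4745.305936
x = (-5816.893503·-7.536 − 102.164·-801.596666) / 4745.305936 = 26.495748
y = (-76.622·-801.596666 − -5816.893503·-40.796) / 4745.305936 = -37.065270

x=26.496 y=-37.065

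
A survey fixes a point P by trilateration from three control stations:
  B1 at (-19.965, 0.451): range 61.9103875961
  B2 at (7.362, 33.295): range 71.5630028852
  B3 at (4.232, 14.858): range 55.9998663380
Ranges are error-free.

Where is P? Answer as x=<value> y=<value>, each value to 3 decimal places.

x=31.401 y=-34.110

eq1: (x + 19.965)² + (y − 0.451)² = 61.9103875961²
eq2: (x − 7.362)² + (y − 33.295)² = 71.5630028852²
eq3: (x − 4.232)² + (y − 14.858)² = 55.9998663380²
eq3−eq2, eq3−eq1 (x²,y² cancel):
  6.260·x + 36.874·y = -1061.192271
  -48.394·x − 28.814·y = -536.776424
det = 6.260·-28.814 − 36.874·-48.394 = 1604.104716
x = (-1061.192271·-28.814 − 36.874·-536.776424) / 1604.104716 = 31.400873
y = (6.260·-536.776424 − -1061.192271·-48.394) / 1604.104716 = -34.109718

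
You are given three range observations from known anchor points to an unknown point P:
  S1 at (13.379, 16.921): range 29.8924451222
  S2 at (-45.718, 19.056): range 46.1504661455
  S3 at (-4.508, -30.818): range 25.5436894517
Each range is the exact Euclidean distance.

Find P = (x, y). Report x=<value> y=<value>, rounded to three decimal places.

x=-6.553 y=-5.356

eq1: (x − 13.379)² + (y − 16.921)² = 29.8924451222²
eq2: (x + 45.718)² + (y − 19.056)² = 46.1504661455²
eq3: (x + 4.508)² + (y + 30.818)² = 25.5436894517²
eq1−eq3, eq1−eq2 (x²,y² cancel):
  -35.774·x − 95.478·y = 745.831511
  -118.194·x + 4.270·y = 751.641528
det = -35.774·4.270 − -95.478·-118.194 = -11437.681712
x = (745.831511·4.270 − -95.478·751.641528) / -11437.681712 = -6.552895
y = (-35.774·751.641528 − 745.831511·-118.194) / -11437.681712 = -5.356294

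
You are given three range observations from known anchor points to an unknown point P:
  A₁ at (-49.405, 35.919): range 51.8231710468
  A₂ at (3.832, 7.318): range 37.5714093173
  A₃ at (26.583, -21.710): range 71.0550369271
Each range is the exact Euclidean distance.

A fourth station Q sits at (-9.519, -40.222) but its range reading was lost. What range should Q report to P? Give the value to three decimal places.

85.778

eq1: (x + 49.405)² + (y − 35.919)² = 51.8231710468²
eq2: (x − 3.832)² + (y − 7.318)² = 37.5714093173²
eq3: (x − 26.583)² + (y + 21.710)² = 71.0550369271²
eq2−eq3, eq2−eq1 (x²,y² cancel):
  45.502·x − 58.056·y = -2527.464834
  -106.474·x + 57.202·y = 2388.760979
det = 45.502·57.202 − -58.056·-106.474 = -3578.649140
x = (-2527.464834·57.202 − -58.056·2388.760979) / -3578.649140 = 1.647028
y = (45.502·2388.760979 − -2527.464834·-106.474) / -3578.649140 = 44.825822
|P − Q| = √((1.647028 − -9.519)² + (44.825822 − -40.222)²) = 85.777690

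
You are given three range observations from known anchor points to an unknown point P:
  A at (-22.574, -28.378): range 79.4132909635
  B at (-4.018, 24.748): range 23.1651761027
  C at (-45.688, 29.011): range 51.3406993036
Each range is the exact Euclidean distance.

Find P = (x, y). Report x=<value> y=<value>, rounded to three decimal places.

eq1: (x + 22.574)² + (y + 28.378)² = 79.4132909635²
eq2: (x + 4.018)² + (y − 24.748)² = 23.1651761027²
eq3: (x + 45.688)² + (y − 29.011)² = 51.3406993036²
eq3−eq2, eq3−eq1 (x²,y² cancel):
  83.340·x − 8.526·y = -201.181616
  46.228·x − 114.778·y = -5284.738482
det = 83.340·-114.778 − -8.526·46.228 = -9171.458592
x = (-201.181616·-114.778 − -8.526·-5284.738482) / -9171.458592 = 2.395089
y = (83.340·-5284.738482 − -201.181616·46.228) / -9171.458592 = 47.007777

x=2.395 y=47.008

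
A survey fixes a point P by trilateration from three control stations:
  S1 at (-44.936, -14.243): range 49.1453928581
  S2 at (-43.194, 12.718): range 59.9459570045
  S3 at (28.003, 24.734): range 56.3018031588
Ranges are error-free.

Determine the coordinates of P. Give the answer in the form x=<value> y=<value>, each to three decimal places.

x=2.868 y=-25.646

eq1: (x + 44.936)² + (y + 14.243)² = 49.1453928581²
eq2: (x + 43.194)² + (y − 12.718)² = 59.9459570045²
eq3: (x − 28.003)² + (y − 24.734)² = 56.3018031588²
eq3−eq2, eq3−eq1 (x²,y² cancel):
  -142.394·x − 24.032·y = 207.905673
  -145.878·x − 77.954·y = 1580.791780
det = -142.394·-77.954 − -24.032·-145.878 = 7594.441780
x = (207.905673·-77.954 − -24.032·1580.791780) / 7594.441780 = 2.868217
y = (-142.394·1580.791780 − 207.905673·-145.878) / 7594.441780 = -25.645914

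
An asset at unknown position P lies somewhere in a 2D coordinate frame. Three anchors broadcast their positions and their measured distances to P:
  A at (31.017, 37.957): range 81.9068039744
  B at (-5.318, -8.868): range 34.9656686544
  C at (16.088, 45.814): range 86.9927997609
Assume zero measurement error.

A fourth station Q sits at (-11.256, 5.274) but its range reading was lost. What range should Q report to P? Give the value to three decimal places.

50.302

eq1: (x − 31.017)² + (y − 37.957)² = 81.9068039744²
eq2: (x + 5.318)² + (y + 8.868)² = 34.9656686544²
eq3: (x − 16.088)² + (y − 45.814)² = 86.9927997609²
eq3−eq2, eq3−eq1 (x²,y² cancel):
  -42.812·x − 109.364·y = 4094.325434
  29.858·x − 15.714·y = 904.064471
det = -42.812·-15.714 − -109.364·29.858 = 3938.138080
x = (4094.325434·-15.714 − -109.364·904.064471) / 3938.138080 = 8.769087
y = (-42.812·904.064471 − 4094.325434·29.858) / 3938.138080 = -40.870374
|P − Q| = √((8.769087 − -11.256)² + (-40.870374 − 5.274)²) = 50.302161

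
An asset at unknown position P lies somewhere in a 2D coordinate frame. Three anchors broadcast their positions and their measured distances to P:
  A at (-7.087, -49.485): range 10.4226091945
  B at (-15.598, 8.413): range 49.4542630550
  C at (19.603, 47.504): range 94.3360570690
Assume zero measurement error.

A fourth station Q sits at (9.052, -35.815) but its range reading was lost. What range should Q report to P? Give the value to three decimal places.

eq1: (x + 7.087)² + (y + 49.485)² = 10.4226091945²
eq2: (x + 15.598)² + (y − 8.413)² = 49.4542630550²
eq3: (x − 19.603)² + (y − 47.504)² = 94.3360570690²
eq3−eq2, eq3−eq1 (x²,y² cancel):
  -70.402·x − 78.182·y = 4126.736077
  -53.380·x − 193.978·y = 8648.744050
det = -70.402·-193.978 − -78.182·-53.380 = 9483.083996
x = (4126.736077·-193.978 − -78.182·8648.744050) / 9483.083996 = -13.109649
y = (-70.402·8648.744050 − 4126.736077·-53.380) / 9483.083996 = -40.978621
|P − Q| = √((-13.109649 − 9.052)² + (-40.978621 − -35.815)²) = 22.755256

22.755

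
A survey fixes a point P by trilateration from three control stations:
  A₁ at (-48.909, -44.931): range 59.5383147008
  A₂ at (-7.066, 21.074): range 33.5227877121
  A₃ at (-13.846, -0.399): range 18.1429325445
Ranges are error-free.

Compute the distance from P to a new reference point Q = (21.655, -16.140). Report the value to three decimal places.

21.709

eq1: (x + 48.909)² + (y + 44.931)² = 59.5383147008²
eq2: (x + 7.066)² + (y − 21.074)² = 33.5227877121²
eq3: (x + 13.846)² + (y + 0.399)² = 18.1429325445²
eq1−eq2, eq1−eq3 (x²,y² cancel):
  83.686·x + 132.010·y = -1495.809589
  70.126·x + 89.064·y = -1003.369209
det = 83.686·89.064 − 132.010·70.126 = -1803.923356
x = (-1495.809589·89.064 − 132.010·-1003.369209) / -1803.923356 = 0.425748
y = (83.686·-1003.369209 − -1495.809589·70.126) / -1803.923356 = -11.600929
|P − Q| = √((0.425748 − 21.655)² + (-11.600929 − -16.140)²) = 21.709084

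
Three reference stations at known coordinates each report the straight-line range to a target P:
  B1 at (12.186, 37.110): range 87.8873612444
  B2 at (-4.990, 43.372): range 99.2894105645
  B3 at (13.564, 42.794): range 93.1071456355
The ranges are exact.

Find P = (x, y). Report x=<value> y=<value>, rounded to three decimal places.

eq1: (x − 12.186)² + (y − 37.110)² = 87.8873612444²
eq2: (x + 4.990)² + (y − 43.372)² = 99.2894105645²
eq3: (x − 13.564)² + (y − 42.794)² = 93.1071456355²
eq1−eq2, eq1−eq3 (x²,y² cancel):
  -34.352·x + 12.524·y = -1753.818996
  2.756·x + 11.368·y = -455.094466
det = -34.352·11.368 − 12.524·2.756 = -425.029680
x = (-1753.818996·11.368 − 12.524·-455.094466) / -425.029680 = 33.498393
y = (-34.352·-455.094466 − -1753.818996·2.756) / -425.029680 = -48.154120

x=33.498 y=-48.154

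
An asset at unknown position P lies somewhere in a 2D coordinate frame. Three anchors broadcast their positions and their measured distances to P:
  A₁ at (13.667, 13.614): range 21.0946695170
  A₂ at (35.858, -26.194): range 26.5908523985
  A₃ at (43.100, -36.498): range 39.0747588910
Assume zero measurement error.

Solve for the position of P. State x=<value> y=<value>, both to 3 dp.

eq1: (x − 13.667)² + (y − 13.614)² = 21.0946695170²
eq2: (x − 35.858)² + (y + 26.194)² = 26.5908523985²
eq3: (x − 43.100)² + (y + 36.498)² = 39.0747588910²
eq1−eq3, eq1−eq2 (x²,y² cancel):
  58.866·x − 100.224·y = 1735.734419
  44.382·x − 79.616·y = 1337.705566
det = 58.866·-79.616 − -100.224·44.382 = -238.533888
x = (1735.734419·-79.616 − -100.224·1337.705566) / -238.533888 = 17.280684
y = (58.866·1337.705566 − 1735.734419·44.382) / -238.533888 = -7.168838

x=17.281 y=-7.169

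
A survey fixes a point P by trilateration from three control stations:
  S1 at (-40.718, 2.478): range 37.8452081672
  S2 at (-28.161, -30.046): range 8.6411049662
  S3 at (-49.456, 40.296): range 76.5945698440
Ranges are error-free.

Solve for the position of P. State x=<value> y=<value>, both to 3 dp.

x=-35.261 y=-34.972

eq1: (x + 40.718)² + (y − 2.478)² = 37.8452081672²
eq2: (x + 28.161)² + (y + 30.046)² = 8.6411049662²
eq3: (x + 49.456)² + (y − 40.296)² = 76.5945698440²
eq2−eq3, eq2−eq1 (x²,y² cancel):
  -42.590·x + 140.684·y = -3418.199920
  -25.114·x + 65.048·y = -1389.299115
det = -42.590·65.048 − 140.684·-25.114 = 762.743656
x = (-3418.199920·65.048 − 140.684·-1389.299115) / 762.743656 = -35.260748
y = (-42.590·-1389.299115 − -3418.199920·-25.114) / 762.743656 = -34.971675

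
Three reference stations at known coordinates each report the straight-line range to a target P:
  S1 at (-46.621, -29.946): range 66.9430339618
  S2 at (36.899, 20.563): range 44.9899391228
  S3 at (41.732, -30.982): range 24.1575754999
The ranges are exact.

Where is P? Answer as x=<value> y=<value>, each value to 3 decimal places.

eq1: (x + 46.621)² + (y + 29.946)² = 66.9430339618²
eq2: (x − 36.899)² + (y − 20.563)² = 44.9899391228²
eq3: (x − 41.732)² + (y + 30.982)² = 24.1575754999²
eq2−eq1, eq2−eq3 (x²,y² cancel):
  -167.040·x − 101.018·y = -1171.367787
  9.666·x − 103.090·y = 2357.577146
det = -167.040·-103.090 − -101.018·9.666 = 18196.593588
x = (-1171.367787·-103.090 − -101.018·2357.577146) / 18196.593588 = 19.724243
y = (-167.040·2357.577146 − -1171.367787·9.666) / 18196.593588 = -21.019717

x=19.724 y=-21.020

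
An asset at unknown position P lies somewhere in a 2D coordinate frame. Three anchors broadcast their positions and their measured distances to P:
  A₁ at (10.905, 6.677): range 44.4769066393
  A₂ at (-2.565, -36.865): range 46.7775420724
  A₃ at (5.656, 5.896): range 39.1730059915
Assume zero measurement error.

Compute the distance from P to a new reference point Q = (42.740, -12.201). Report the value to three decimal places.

76.396

eq1: (x − 10.905)² + (y − 6.677)² = 44.4769066393²
eq2: (x + 2.565)² + (y + 36.865)² = 46.7775420724²
eq3: (x − 5.656)² + (y − 5.896)² = 39.1730059915²
eq1−eq3, eq1−eq2 (x²,y² cancel):
  -10.498·x − 1.562·y = 346.922624
  -26.940·x − 87.084·y = 992.162878
det = -10.498·-87.084 − -1.562·-26.940 = 872.127552
x = (346.922624·-87.084 − -1.562·992.162878) / 872.127552 = -32.864059
y = (-10.498·992.162878 − 346.922624·-26.940) / 872.127552 = -1.226461
|P − Q| = √((-32.864059 − 42.740)² + (-1.226461 − -12.201)²) = 76.396428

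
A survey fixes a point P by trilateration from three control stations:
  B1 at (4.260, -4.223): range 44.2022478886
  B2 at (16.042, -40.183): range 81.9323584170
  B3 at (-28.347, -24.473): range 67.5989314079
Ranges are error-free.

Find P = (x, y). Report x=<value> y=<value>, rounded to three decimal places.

eq1: (x − 4.260)² + (y + 4.223)² = 44.2022478886²
eq2: (x − 16.042)² + (y + 40.183)² = 81.9323584170²
eq3: (x + 28.347)² + (y + 24.473)² = 67.5989314079²
eq1−eq2, eq1−eq3 (x²,y² cancel):
  23.564·x − 71.920·y = -2923.034713
  -65.214·x − 40.500·y = -1249.278000
det = 23.564·-40.500 − -71.920·-65.214 = -5644.532880
x = (-2923.034713·-40.500 − -71.920·-1249.278000) / -5644.532880 = -5.055304
y = (23.564·-1249.278000 − -2923.034713·-65.214) / -5644.532880 = 38.986534

x=-5.055 y=38.987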